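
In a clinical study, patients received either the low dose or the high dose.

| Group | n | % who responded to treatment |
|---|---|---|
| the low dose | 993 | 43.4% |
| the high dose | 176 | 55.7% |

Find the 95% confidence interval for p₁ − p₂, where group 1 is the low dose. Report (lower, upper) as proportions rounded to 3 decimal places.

Each SE is √(p̂(1−p̂)/n): √(0.4340·0.5660/993) = 0.01573 and √(0.5570·0.4430/176) = 0.03744.
SE(p̂₁ − p̂₂) = √(SE₁² + SE₂²) = √(0.0002474329 + 0.0014017536) = 0.04061, since the two samples are independent.
At 95% confidence z* = 1.960; margin = 1.960 × 0.04061 = 0.07960.
The difference is 0.4340 − 0.5570 = -0.1230, so the interval is -0.1230 ± 0.07960 = (-0.203, -0.043).

(-0.203, -0.043)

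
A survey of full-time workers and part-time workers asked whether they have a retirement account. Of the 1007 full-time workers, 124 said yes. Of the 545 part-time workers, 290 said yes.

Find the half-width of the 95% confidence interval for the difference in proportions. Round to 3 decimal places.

Sample proportions: 124/1007 = 0.1231, 290/545 = 0.5321.
Each SE is √(p̂(1−p̂)/n): √(0.1231·0.8769/1007) = 0.01035 and √(0.5321·0.4679/545) = 0.02137.
SE(p̂₁ − p̂₂) = √(SE₁² + SE₂²) = √(0.0001071225 + 0.0004566769) = 0.02374, since the two samples are independent.
At 95% confidence z* = 1.960; margin = 1.960 × 0.02374 = 0.04653.

0.047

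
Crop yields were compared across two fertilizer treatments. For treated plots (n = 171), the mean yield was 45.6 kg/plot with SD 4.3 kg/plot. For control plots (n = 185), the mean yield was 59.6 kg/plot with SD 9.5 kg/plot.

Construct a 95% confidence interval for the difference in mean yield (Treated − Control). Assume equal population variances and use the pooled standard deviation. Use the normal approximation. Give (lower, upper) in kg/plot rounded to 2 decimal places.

s_p = √[((n₁−1)s₁² + (n₂−1)s₂²)/(n₁+n₂−2)] = √[(170·4.3² + 184·9.5²)/354] = 7.4692.
SE = 7.4692·√(1/171 + 1/185) = 0.7923.
With z* = 1.960, margin = 1.960 × 0.7923 = 1.5529.
x̄₁ − x̄₂ = 45.6 − 59.6 = -14.0000; interval -14.0000 ± 1.5529 = (-15.55, -12.45).

(-15.55, -12.45)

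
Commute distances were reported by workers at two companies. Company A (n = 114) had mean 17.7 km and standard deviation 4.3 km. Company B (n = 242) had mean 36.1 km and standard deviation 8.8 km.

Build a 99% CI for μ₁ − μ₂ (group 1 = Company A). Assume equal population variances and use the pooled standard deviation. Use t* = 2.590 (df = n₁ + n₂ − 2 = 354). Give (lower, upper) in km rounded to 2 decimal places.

Pooled variance s_p² = [113·4.3² + 241·8.8²] / (114+242−2) = 58.6226, so s_p = 7.6565.
SE_diff = s_p·√(1/n₁ + 1/n₂) = 7.6565·√(1/114 + 1/242) = 0.8698.
t* = 2.590; margin = 2.590 × 0.8698 = 2.2528.
Difference = 17.7 − 36.1 = -18.4000.
-18.4000 ± 2.2528 → (-20.65, -16.15).

(-20.65, -16.15)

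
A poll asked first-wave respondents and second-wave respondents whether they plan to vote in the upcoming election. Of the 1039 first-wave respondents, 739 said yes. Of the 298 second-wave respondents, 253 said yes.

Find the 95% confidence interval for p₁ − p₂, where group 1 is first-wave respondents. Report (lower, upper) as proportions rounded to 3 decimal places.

(-0.187, -0.089)

p̂₁ = 739/1039 = 0.7113 and p̂₂ = 253/298 = 0.8490.
SE₁ = √(p̂₁(1−p̂₁)/n₁) = √(0.7113·0.2887/1039) = 0.01406; SE₂ = √(0.8490·0.1510/298) = 0.02074.
Independent samples: SE of the difference = √(SE₁² + SE₂²) = √(0.0001976836 + 0.0004301476) = 0.02506.
z* for 95% confidence is 1.960, so the margin of error is 1.960 × 0.02506 = 0.04912.
Point estimate p̂₁ − p̂₂ = 0.7113 − 0.8490 = -0.1377.
-0.1377 ± 0.04912 → (-0.187, -0.089).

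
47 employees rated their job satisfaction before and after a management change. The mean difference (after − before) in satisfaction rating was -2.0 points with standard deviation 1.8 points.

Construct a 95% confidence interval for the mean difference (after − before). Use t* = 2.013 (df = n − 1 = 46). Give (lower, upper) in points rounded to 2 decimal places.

(-2.53, -1.47)

This is a matched-pairs design, so SE = s_d/√n = 1.8/√47 = 0.2626.
Margin = 2.013 × 0.2626 = 0.5286; the interval is -2.0 ± 0.5286 = (-2.53, -1.47).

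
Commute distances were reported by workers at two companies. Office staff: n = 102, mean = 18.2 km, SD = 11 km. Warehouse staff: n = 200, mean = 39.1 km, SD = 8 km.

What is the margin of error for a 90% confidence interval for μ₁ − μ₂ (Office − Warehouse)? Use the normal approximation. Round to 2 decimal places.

Per-group SEs: s₁/√n₁ = 11/√102 = 1.0892, s₂/√n₂ = 8/√200 = 0.5657.
Unpooled SE of the difference: √(1.18635664 + 0.32001649) = 1.2273.
Margin of error = z* · SE = 1.645 × 1.2273 = 2.0189.

2.02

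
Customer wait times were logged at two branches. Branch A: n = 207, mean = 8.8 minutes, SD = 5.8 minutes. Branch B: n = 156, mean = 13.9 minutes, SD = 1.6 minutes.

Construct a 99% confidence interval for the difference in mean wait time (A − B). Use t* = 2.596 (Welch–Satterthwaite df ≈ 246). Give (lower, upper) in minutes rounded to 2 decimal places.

Standard errors of each mean: 5.8/√207 = 0.4031 and 1.6/√156 = 0.1281.
SE(x̄₁ − x̄₂) = √(0.4031² + 0.1281²) = 0.4230 for independent samples with unequal variances.
With t* = 2.596, the margin is 2.596 × 0.4230 = 1.0981.
x̄₁ − x̄₂ = 8.8 − 13.9 = -5.1000; the interval is -5.1000 ± 1.0981 = (-6.20, -4.00).

(-6.20, -4.00)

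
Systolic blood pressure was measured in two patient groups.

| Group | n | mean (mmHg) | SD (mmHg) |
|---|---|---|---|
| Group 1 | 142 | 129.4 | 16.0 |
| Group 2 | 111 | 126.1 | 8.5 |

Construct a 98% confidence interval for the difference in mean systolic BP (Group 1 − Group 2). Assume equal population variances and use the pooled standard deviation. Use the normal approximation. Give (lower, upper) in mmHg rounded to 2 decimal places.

(-0.60, 7.20)

s_p = √[((n₁−1)s₁² + (n₂−1)s₂²)/(n₁+n₂−2)] = √[(141·16.0² + 110·8.5²)/251] = 13.2466.
SE = 13.2466·√(1/142 + 1/111) = 1.6783.
With z* = 2.326, margin = 2.326 × 1.6783 = 3.9037.
x̄₁ − x̄₂ = 129.4 − 126.1 = 3.3000; interval 3.3000 ± 3.9037 = (-0.60, 7.20).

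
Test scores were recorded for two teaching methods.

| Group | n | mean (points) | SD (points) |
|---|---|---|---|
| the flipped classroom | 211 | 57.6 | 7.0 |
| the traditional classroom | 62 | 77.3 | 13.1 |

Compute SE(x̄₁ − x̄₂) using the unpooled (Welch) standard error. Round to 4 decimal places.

1.7321

SE₁ = s₁/√n₁ = 7.0/√211 = 0.4819; SE₂ = 13.1/√62 = 1.6637.
Independent samples, unequal variances: SE_diff = √(SE₁² + SE₂²) = √(0.23222761 + 2.76789769) = 1.7321.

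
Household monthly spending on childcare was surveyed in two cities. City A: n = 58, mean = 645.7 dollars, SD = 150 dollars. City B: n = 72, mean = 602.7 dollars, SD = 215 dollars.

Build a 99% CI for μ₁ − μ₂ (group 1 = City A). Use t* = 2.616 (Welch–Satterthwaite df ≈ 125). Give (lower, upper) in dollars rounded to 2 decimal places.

(-40.95, 126.95)

Per-group SEs: s₁/√n₁ = 150/√58 = 19.6960, s₂/√n₂ = 215/√72 = 25.3380.
Unpooled SE of the difference: √(387.932416 + 642.014244) = 32.0928.
Margin of error = t* · SE = 2.616 × 32.0928 = 83.9548.
x̄₁ − x̄₂ = 645.7 − 602.7 = 43.0000.
CI: 43.0000 ± 83.9548 = (-40.95, 126.95).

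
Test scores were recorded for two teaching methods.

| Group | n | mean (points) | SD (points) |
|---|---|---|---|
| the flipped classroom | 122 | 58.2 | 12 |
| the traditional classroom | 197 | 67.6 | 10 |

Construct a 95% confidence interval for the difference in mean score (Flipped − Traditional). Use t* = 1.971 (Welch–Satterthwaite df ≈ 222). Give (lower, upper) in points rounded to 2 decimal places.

Standard errors of each mean: 12/√122 = 1.0864 and 10/√197 = 0.7125.
SE(x̄₁ − x̄₂) = √(1.0864² + 0.7125²) = 1.2992 for independent samples with unequal variances.
With t* = 1.971, the margin is 1.971 × 1.2992 = 2.5607.
x̄₁ − x̄₂ = 58.2 − 67.6 = -9.4000; the interval is -9.4000 ± 2.5607 = (-11.96, -6.84).

(-11.96, -6.84)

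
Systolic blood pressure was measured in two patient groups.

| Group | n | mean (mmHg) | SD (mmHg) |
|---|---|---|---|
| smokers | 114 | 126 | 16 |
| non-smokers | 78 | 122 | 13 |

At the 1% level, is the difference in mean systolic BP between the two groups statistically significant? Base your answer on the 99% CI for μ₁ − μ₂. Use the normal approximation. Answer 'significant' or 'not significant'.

SE₁ = s₁/√n₁ = 16/√114 = 1.4985; SE₂ = 13/√78 = 1.4720.
Independent samples, unequal variances: SE_diff = √(SE₁² + SE₂²) = √(2.24550225 + 2.166784) = 2.1005.
z* = 2.576, so margin of error = 2.576 × 2.1005 = 5.4109.
Difference in means = 126 − 122 = 4.0000.
4.0000 ± 5.4109 → (-1.4109, 9.4109).
The interval (-1.4109, 9.4109) contains 0, so the difference is not significant.

not significant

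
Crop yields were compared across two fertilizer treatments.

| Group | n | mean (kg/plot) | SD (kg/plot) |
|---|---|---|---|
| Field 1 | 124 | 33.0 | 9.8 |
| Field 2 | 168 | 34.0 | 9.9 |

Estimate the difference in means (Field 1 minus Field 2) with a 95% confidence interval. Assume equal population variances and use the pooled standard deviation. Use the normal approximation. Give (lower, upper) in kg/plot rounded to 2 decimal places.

(-3.29, 1.29)

s_p = √[((n₁−1)s₁² + (n₂−1)s₂²)/(n₁+n₂−2)] = √[(123·9.8² + 167·9.9²)/290] = 9.8577.
SE = 9.8577·√(1/124 + 1/168) = 1.1671.
With z* = 1.960, margin = 1.960 × 1.1671 = 2.2875.
x̄₁ − x̄₂ = 33.0 − 34.0 = -1.0000; interval -1.0000 ± 2.2875 = (-3.29, 1.29).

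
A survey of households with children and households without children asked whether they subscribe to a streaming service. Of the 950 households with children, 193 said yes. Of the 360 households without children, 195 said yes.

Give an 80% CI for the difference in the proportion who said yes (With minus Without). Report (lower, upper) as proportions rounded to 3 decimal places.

Sample proportions: 193/950 = 0.2032, 195/360 = 0.5417.
Each SE is √(p̂(1−p̂)/n): √(0.2032·0.7968/950) = 0.01305 and √(0.5417·0.4583/360) = 0.02626.
SE(p̂₁ − p̂₂) = √(SE₁² + SE₂²) = √(0.0001703025 + 0.0006895876) = 0.02932, since the two samples are independent.
At 80% confidence z* = 1.282; margin = 1.282 × 0.02932 = 0.03759.
The difference is 0.2032 − 0.5417 = -0.3385, so the interval is -0.3385 ± 0.03759 = (-0.376, -0.301).

(-0.376, -0.301)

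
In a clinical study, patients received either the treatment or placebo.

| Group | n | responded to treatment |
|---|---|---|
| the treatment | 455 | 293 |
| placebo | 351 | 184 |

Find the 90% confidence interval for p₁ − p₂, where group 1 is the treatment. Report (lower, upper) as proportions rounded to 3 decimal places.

p̂₁ = 293/455 = 0.6440 and p̂₂ = 184/351 = 0.5242.
SE₁ = √(p̂₁(1−p̂₁)/n₁) = √(0.6440·0.3560/455) = 0.02245; SE₂ = √(0.5242·0.4758/351) = 0.02666.
Independent samples: SE of the difference = √(SE₁² + SE₂²) = √(0.0005040025 + 0.0007107556) = 0.03485.
z* for 90% confidence is 1.645, so the margin of error is 1.645 × 0.03485 = 0.05733.
Point estimate p̂₁ − p̂₂ = 0.6440 − 0.5242 = 0.1198.
0.1198 ± 0.05733 → (0.062, 0.177).

(0.062, 0.177)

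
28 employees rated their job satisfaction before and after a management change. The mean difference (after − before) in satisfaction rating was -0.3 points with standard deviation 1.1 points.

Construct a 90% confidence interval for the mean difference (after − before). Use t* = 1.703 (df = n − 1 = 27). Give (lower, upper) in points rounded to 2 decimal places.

Paired design: SE = s_d/√n = 1.1/√28 = 0.2079.
t* = 1.703; margin of error = 1.703 × 0.2079 = 0.3541.
-0.3 ± 0.3541 → (-0.65, 0.05).

(-0.65, 0.05)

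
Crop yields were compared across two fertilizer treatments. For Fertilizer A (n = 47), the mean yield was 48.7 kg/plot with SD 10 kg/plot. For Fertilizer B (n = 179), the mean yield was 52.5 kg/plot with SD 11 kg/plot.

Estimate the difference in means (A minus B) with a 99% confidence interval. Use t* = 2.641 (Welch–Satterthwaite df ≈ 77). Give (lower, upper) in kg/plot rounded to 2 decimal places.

Standard errors of each mean: 10/√47 = 1.4586 and 11/√179 = 0.8222.
SE(x̄₁ − x̄₂) = √(1.4586² + 0.8222²) = 1.6744 for independent samples with unequal variances.
With t* = 2.641, the margin is 2.641 × 1.6744 = 4.4221.
x̄₁ − x̄₂ = 48.7 − 52.5 = -3.8000; the interval is -3.8000 ± 4.4221 = (-8.22, 0.62).

(-8.22, 0.62)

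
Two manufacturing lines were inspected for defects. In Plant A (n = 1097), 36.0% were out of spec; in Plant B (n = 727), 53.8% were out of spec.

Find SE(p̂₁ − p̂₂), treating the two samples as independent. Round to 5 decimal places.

The two standard errors are √(0.3600×0.6400/1097) = 0.01449 and √(0.5380×0.4620/727) = 0.01849.
Because the samples are independent, SE_diff = √(0.01449² + 0.01849²) = 0.02349.

0.02349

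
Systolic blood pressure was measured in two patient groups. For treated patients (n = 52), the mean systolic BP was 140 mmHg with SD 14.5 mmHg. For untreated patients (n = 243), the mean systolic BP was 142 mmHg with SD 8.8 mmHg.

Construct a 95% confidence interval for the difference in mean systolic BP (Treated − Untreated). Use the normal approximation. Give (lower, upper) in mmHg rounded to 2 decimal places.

(-6.09, 2.09)

Per-group SEs: s₁/√n₁ = 14.5/√52 = 2.0108, s₂/√n₂ = 8.8/√243 = 0.5645.
Unpooled SE of the difference: √(4.04331664 + 0.31866025) = 2.0885.
Margin of error = z* · SE = 1.960 × 2.0885 = 4.0935.
x̄₁ − x̄₂ = 140 − 142 = -2.0000.
CI: -2.0000 ± 4.0935 = (-6.09, 2.09).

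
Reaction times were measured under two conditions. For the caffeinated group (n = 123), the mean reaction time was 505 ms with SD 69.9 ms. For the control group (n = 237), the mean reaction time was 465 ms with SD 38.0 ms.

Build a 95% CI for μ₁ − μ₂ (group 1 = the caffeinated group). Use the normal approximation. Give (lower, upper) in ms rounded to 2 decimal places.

Standard errors of each mean: 69.9/√123 = 6.3027 and 38.0/√237 = 2.4684.
SE(x̄₁ − x̄₂) = √(6.3027² + 2.4684²) = 6.7688 for independent samples with unequal variances.
With z* = 1.960, the margin is 1.960 × 6.7688 = 13.2668.
x̄₁ − x̄₂ = 505 − 465 = 40.0000; the interval is 40.0000 ± 13.2668 = (26.73, 53.27).

(26.73, 53.27)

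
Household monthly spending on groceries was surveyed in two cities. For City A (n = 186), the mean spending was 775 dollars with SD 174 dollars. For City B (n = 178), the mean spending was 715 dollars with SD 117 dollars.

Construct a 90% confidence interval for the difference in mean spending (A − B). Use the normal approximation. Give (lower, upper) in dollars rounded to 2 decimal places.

(34.53, 85.47)

SE₁ = s₁/√n₁ = 174/√186 = 12.7583; SE₂ = 117/√178 = 8.7695.
Independent samples, unequal variances: SE_diff = √(SE₁² + SE₂²) = √(162.77421889 + 76.90413025) = 15.4815.
z* = 1.645, so margin of error = 1.645 × 15.4815 = 25.4671.
Difference in means = 775 − 715 = 60.0000.
60.0000 ± 25.4671 → (34.53, 85.47).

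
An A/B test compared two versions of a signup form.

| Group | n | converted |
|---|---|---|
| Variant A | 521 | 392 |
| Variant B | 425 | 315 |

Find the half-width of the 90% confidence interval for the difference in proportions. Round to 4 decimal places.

First, p̂₁ = 392/521 = 0.7524; p̂₂ = 315/425 = 0.7412.
The two standard errors are √(0.7524×0.2476/521) = 0.01891 and √(0.7412×0.2588/425) = 0.02124.
Because the samples are independent, SE_diff = √(0.01891² + 0.02124²) = 0.02844.
Using z* = 1.645 for 90%, ME = 1.645 × 0.02844 = 0.04678.

0.0468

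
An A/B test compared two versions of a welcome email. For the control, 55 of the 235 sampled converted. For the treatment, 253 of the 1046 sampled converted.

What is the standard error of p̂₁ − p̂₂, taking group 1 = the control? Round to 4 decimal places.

0.0306

p̂₁ = 55/235 = 0.2340 and p̂₂ = 253/1046 = 0.2419.
SE₁ = √(p̂₁(1−p̂₁)/n₁) = √(0.2340·0.7660/235) = 0.02762; SE₂ = √(0.2419·0.7581/1046) = 0.01324.
Independent samples: SE of the difference = √(SE₁² + SE₂²) = √(0.0007628644 + 0.0001752976) = 0.03063.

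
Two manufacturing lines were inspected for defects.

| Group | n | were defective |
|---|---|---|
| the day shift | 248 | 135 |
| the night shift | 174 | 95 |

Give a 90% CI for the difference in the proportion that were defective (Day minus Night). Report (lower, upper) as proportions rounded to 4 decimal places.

Sample proportions: 135/248 = 0.5444, 95/174 = 0.5460.
Each SE is √(p̂(1−p̂)/n): √(0.5444·0.4556/248) = 0.03162 and √(0.5460·0.4540/174) = 0.03774.
SE(p̂₁ − p̂₂) = √(SE₁² + SE₂²) = √(0.0009998244 + 0.0014243076) = 0.04924, since the two samples are independent.
At 90% confidence z* = 1.645; margin = 1.645 × 0.04924 = 0.08100.
The difference is 0.5444 − 0.5460 = -0.0016, so the interval is -0.0016 ± 0.08100 = (-0.0826, 0.0794).

(-0.0826, 0.0794)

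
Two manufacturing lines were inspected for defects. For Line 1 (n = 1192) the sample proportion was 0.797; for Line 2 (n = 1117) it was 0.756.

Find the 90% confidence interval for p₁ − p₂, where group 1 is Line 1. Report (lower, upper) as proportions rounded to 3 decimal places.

(0.012, 0.070)

Each SE is √(p̂(1−p̂)/n): √(0.7970·0.2030/1192) = 0.01165 and √(0.7560·0.2440/1117) = 0.01285.
SE(p̂₁ − p̂₂) = √(SE₁² + SE₂²) = √(0.0001357225 + 0.0001651225) = 0.01734, since the two samples are independent.
At 90% confidence z* = 1.645; margin = 1.645 × 0.01734 = 0.02852.
The difference is 0.7970 − 0.7560 = 0.0410, so the interval is 0.0410 ± 0.02852 = (0.012, 0.070).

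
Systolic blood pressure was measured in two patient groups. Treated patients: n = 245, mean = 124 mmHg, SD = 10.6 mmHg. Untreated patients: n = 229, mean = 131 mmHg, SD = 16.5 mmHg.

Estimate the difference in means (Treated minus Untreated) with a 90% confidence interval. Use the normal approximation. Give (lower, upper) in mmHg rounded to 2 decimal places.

SE₁ = s₁/√n₁ = 10.6/√245 = 0.6772; SE₂ = 16.5/√229 = 1.0904.
Independent samples, unequal variances: SE_diff = √(SE₁² + SE₂²) = √(0.45859984 + 1.18897216) = 1.2836.
z* = 1.645, so margin of error = 1.645 × 1.2836 = 2.1115.
Difference in means = 124 − 131 = -7.0000.
-7.0000 ± 2.1115 → (-9.11, -4.89).

(-9.11, -4.89)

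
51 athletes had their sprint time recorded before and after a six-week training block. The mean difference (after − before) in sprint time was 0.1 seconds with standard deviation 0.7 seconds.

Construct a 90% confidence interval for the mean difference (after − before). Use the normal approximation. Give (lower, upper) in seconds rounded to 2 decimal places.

Paired design: SE = s_d/√n = 0.7/√51 = 0.0980.
z* = 1.645; margin of error = 1.645 × 0.0980 = 0.1612.
0.1 ± 0.1612 → (-0.06, 0.26).

(-0.06, 0.26)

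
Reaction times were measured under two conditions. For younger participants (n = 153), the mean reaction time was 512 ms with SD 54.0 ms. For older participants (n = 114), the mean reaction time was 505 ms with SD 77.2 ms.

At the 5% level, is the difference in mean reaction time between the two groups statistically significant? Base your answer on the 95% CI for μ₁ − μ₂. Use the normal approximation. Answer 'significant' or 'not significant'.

Standard errors of each mean: 54.0/√153 = 4.3656 and 77.2/√114 = 7.2304.
SE(x̄₁ − x̄₂) = √(4.3656² + 7.2304²) = 8.4461 for independent samples with unequal variances.
With z* = 1.960, the margin is 1.960 × 8.4461 = 16.5544.
x̄₁ − x̄₂ = 512 − 505 = 7.0000; the interval is 7.0000 ± 16.5544 = (-9.5544, 23.5544).
The interval (-9.5544, 23.5544) contains 0, so the difference is not significant.

not significant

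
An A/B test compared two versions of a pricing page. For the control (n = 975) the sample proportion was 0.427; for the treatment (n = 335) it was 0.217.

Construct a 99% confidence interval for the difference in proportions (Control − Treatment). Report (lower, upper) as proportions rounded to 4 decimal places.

(0.1391, 0.2809)

The two standard errors are √(0.4270×0.5730/975) = 0.01584 and √(0.2170×0.7830/335) = 0.02252.
Because the samples are independent, SE_diff = √(0.01584² + 0.02252²) = 0.02753.
Using z* = 2.576 for 99%, ME = 2.576 × 0.02753 = 0.07092.
p̂₁ − p̂₂ = 0.2100; interval 0.2100 ± 0.07092 gives (0.1391, 0.2809).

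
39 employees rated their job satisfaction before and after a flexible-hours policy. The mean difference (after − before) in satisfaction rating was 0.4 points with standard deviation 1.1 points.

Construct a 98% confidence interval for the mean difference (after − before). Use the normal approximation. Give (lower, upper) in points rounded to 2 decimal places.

Paired design: SE = s_d/√n = 1.1/√39 = 0.1761.
z* = 2.326; margin of error = 2.326 × 0.1761 = 0.4096.
0.4 ± 0.4096 → (-0.01, 0.81).

(-0.01, 0.81)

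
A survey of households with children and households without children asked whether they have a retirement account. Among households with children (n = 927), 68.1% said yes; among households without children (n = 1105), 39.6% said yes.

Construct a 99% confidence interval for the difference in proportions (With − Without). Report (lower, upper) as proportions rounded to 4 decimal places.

SE₁ = √(p̂₁(1−p̂₁)/n₁) = √(0.6810·0.3190/927) = 0.01531; SE₂ = √(0.3960·0.6040/1105) = 0.01471.
Independent samples: SE of the difference = √(SE₁² + SE₂²) = √(0.0002343961 + 0.0002163841) = 0.02123.
z* for 99% confidence is 2.576, so the margin of error is 2.576 × 0.02123 = 0.05469.
Point estimate p̂₁ − p̂₂ = 0.6810 − 0.3960 = 0.2850.
0.2850 ± 0.05469 → (0.2303, 0.3397).

(0.2303, 0.3397)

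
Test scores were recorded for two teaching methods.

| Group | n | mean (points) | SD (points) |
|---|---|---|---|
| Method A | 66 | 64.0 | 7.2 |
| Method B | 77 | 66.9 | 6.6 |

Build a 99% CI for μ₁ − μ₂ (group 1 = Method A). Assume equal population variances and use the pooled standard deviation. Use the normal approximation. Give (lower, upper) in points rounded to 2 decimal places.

Pooled variance s_p² = [65·7.2² + 76·6.6²] / (66+77−2) = 47.3770, so s_p = 6.8831.
SE_diff = s_p·√(1/n₁ + 1/n₂) = 6.8831·√(1/66 + 1/77) = 1.1546.
z* = 2.576; margin = 2.576 × 1.1546 = 2.9742.
Difference = 64.0 − 66.9 = -2.9000.
-2.9000 ± 2.9742 → (-5.87, 0.07).

(-5.87, 0.07)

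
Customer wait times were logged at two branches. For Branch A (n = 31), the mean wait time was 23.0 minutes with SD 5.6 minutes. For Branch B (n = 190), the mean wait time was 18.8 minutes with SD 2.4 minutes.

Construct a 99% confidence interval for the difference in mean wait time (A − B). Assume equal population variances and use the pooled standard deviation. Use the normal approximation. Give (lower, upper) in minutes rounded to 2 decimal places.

(2.68, 5.72)

s_p = √[((n₁−1)s₁² + (n₂−1)s₂²)/(n₁+n₂−2)] = √[(30·5.6² + 189·2.4²)/219] = 3.0442.
SE = 3.0442·√(1/31 + 1/190) = 0.5897.
With z* = 2.576, margin = 2.576 × 0.5897 = 1.5191.
x̄₁ − x̄₂ = 23.0 − 18.8 = 4.2000; interval 4.2000 ± 1.5191 = (2.68, 5.72).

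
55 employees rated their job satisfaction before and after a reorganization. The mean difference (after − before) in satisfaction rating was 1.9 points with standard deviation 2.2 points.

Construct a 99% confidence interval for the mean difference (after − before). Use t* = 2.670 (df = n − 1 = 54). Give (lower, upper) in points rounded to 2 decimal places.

Paired design: SE = s_d/√n = 2.2/√55 = 0.2966.
t* = 2.670; margin of error = 2.670 × 0.2966 = 0.7919.
1.9 ± 0.7919 → (1.11, 2.69).

(1.11, 2.69)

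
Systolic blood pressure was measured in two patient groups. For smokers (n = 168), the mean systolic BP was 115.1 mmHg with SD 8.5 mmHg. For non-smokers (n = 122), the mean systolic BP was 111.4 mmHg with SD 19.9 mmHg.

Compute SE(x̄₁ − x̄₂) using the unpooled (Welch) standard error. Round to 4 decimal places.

1.9173

Per-group SEs: s₁/√n₁ = 8.5/√168 = 0.6558, s₂/√n₂ = 19.9/√122 = 1.8017.
Unpooled SE of the difference: √(0.43007364 + 3.24612289) = 1.9173.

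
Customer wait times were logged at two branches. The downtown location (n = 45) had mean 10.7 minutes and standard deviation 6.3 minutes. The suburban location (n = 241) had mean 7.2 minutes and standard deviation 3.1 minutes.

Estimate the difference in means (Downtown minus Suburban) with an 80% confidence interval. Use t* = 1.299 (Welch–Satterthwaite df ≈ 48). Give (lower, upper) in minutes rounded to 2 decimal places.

(2.25, 4.75)

SE₁ = s₁/√n₁ = 6.3/√45 = 0.9391; SE₂ = 3.1/√241 = 0.1997.
Independent samples, unequal variances: SE_diff = √(SE₁² + SE₂²) = √(0.88190881 + 0.03988009) = 0.9601.
t* = 1.299, so margin of error = 1.299 × 0.9601 = 1.2472.
Difference in means = 10.7 − 7.2 = 3.5000.
3.5000 ± 1.2472 → (2.25, 4.75).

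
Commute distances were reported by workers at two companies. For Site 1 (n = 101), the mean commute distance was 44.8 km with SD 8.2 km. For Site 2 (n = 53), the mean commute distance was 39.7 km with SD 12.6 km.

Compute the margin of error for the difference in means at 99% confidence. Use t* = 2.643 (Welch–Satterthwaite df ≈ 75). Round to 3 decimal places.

SE₁ = s₁/√n₁ = 8.2/√101 = 0.8159; SE₂ = 12.6/√53 = 1.7307.
Independent samples, unequal variances: SE_diff = √(SE₁² + SE₂²) = √(0.66569281 + 2.99532249) = 1.9134.
t* = 2.643, so margin of error = 2.643 × 1.9134 = 5.0571.

5.057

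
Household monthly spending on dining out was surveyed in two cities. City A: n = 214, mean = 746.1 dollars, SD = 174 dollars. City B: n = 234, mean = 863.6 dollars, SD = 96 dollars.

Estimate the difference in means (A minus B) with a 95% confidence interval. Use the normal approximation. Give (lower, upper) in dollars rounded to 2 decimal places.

Standard errors of each mean: 174/√214 = 11.8944 and 96/√234 = 6.2757.
SE(x̄₁ − x̄₂) = √(11.8944² + 6.2757²) = 13.4485 for independent samples with unequal variances.
With z* = 1.960, the margin is 1.960 × 13.4485 = 26.3591.
x̄₁ − x̄₂ = 746.1 − 863.6 = -117.5000; the interval is -117.5000 ± 26.3591 = (-143.86, -91.14).

(-143.86, -91.14)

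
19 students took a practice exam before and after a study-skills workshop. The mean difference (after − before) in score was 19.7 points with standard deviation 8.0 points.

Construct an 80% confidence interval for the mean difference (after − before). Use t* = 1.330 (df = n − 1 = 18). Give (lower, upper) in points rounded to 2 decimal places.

(17.26, 22.14)

Paired design: SE = s_d/√n = 8.0/√19 = 1.8353.
t* = 1.330; margin of error = 1.330 × 1.8353 = 2.4409.
19.7 ± 2.4409 → (17.26, 22.14).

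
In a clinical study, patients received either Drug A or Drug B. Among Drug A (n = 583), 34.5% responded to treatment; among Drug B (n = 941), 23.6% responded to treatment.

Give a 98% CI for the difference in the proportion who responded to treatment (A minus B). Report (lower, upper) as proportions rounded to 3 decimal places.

The two standard errors are √(0.3450×0.6550/583) = 0.01969 and √(0.2360×0.7640/941) = 0.01384.
Because the samples are independent, SE_diff = √(0.01969² + 0.01384²) = 0.02407.
Using z* = 2.326 for 98%, ME = 2.326 × 0.02407 = 0.05599.
p̂₁ − p̂₂ = 0.1090; interval 0.1090 ± 0.05599 gives (0.053, 0.165).

(0.053, 0.165)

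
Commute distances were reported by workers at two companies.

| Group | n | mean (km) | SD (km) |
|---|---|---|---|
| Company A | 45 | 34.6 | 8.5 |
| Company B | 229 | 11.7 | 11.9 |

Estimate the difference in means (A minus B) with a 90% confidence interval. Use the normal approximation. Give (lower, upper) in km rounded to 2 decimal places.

(20.45, 25.35)

Standard errors of each mean: 8.5/√45 = 1.2671 and 11.9/√229 = 0.7864.
SE(x̄₁ − x̄₂) = √(1.2671² + 0.7864²) = 1.4913 for independent samples with unequal variances.
With z* = 1.645, the margin is 1.645 × 1.4913 = 2.4532.
x̄₁ − x̄₂ = 34.6 − 11.7 = 22.9000; the interval is 22.9000 ± 2.4532 = (20.45, 25.35).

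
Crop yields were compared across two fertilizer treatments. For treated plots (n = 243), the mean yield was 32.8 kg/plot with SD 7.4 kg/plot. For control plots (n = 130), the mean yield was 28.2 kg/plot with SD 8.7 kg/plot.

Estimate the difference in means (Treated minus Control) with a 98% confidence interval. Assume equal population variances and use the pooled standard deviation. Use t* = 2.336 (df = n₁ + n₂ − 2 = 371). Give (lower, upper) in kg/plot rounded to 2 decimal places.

(2.60, 6.60)

s_p = √[((n₁−1)s₁² + (n₂−1)s₂²)/(n₁+n₂−2)] = √[(242·7.4² + 129·8.7²)/371] = 7.8764.
SE = 7.8764·√(1/243 + 1/130) = 0.8559.
With t* = 2.336, margin = 2.336 × 0.8559 = 1.9994.
x̄₁ − x̄₂ = 32.8 − 28.2 = 4.6000; interval 4.6000 ± 1.9994 = (2.60, 6.60).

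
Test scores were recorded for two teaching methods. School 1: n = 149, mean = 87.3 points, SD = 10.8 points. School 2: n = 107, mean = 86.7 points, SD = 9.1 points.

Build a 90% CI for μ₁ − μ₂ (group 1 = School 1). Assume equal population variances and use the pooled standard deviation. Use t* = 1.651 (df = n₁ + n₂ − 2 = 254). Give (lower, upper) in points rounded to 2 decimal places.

s_p = √[((n₁−1)s₁² + (n₂−1)s₂²)/(n₁+n₂−2)] = √[(148·10.8² + 106·9.1²)/254] = 10.1253.
SE = 10.1253·√(1/149 + 1/107) = 1.2830.
With t* = 1.651, margin = 1.651 × 1.2830 = 2.1182.
x̄₁ − x̄₂ = 87.3 − 86.7 = 0.6000; interval 0.6000 ± 2.1182 = (-1.52, 2.72).

(-1.52, 2.72)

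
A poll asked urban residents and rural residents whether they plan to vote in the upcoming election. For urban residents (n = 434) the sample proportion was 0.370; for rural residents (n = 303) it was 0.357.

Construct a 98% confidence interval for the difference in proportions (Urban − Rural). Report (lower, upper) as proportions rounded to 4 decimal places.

(-0.0707, 0.0967)

Each SE is √(p̂(1−p̂)/n): √(0.3700·0.6300/434) = 0.02318 and √(0.3570·0.6430/303) = 0.02752.
SE(p̂₁ − p̂₂) = √(SE₁² + SE₂²) = √(0.0005373124 + 0.0007573504) = 0.03598, since the two samples are independent.
At 98% confidence z* = 2.326; margin = 2.326 × 0.03598 = 0.08369.
The difference is 0.3700 − 0.3570 = 0.0130, so the interval is 0.0130 ± 0.08369 = (-0.0707, 0.0967).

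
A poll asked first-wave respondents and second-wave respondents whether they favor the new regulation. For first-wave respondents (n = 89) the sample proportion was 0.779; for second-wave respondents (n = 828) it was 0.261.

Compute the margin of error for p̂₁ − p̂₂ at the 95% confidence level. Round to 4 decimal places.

0.0912

SE₁ = √(p̂₁(1−p̂₁)/n₁) = √(0.7790·0.2210/89) = 0.04398; SE₂ = √(0.2610·0.7390/828) = 0.01526.
Independent samples: SE of the difference = √(SE₁² + SE₂²) = √(0.0019342404 + 0.0002328676) = 0.04655.
z* for 95% confidence is 1.960, so the margin of error is 1.960 × 0.04655 = 0.09124.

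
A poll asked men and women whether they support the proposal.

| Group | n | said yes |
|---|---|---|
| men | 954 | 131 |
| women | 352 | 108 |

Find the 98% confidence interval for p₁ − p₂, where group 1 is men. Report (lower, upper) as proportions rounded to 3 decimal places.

(-0.232, -0.107)

First, p̂₁ = 131/954 = 0.1373; p̂₂ = 108/352 = 0.3068.
The two standard errors are √(0.1373×0.8627/954) = 0.01114 and √(0.3068×0.6932/352) = 0.02458.
Because the samples are independent, SE_diff = √(0.01114² + 0.02458²) = 0.02699.
Using z* = 2.326 for 98%, ME = 2.326 × 0.02699 = 0.06278.
p̂₁ − p̂₂ = -0.1695; interval -0.1695 ± 0.06278 gives (-0.232, -0.107).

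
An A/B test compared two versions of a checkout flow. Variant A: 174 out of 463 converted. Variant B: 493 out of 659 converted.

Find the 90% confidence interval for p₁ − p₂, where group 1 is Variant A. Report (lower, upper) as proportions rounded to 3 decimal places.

(-0.419, -0.326)

Sample proportions: 174/463 = 0.3758, 493/659 = 0.7481.
Each SE is √(p̂(1−p̂)/n): √(0.3758·0.6242/463) = 0.02251 and √(0.7481·0.2519/659) = 0.01691.
SE(p̂₁ − p̂₂) = √(SE₁² + SE₂²) = √(0.0005067001 + 0.0002859481) = 0.02815, since the two samples are independent.
At 90% confidence z* = 1.645; margin = 1.645 × 0.02815 = 0.04631.
The difference is 0.3758 − 0.7481 = -0.3723, so the interval is -0.3723 ± 0.04631 = (-0.419, -0.326).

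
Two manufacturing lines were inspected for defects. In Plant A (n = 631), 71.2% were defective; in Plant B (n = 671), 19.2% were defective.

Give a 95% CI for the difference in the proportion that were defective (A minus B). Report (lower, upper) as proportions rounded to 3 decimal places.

Each SE is √(p̂(1−p̂)/n): √(0.7120·0.2880/631) = 0.01803 and √(0.1920·0.8080/671) = 0.01521.
SE(p̂₁ − p̂₂) = √(SE₁² + SE₂²) = √(0.0003250809 + 0.0002313441) = 0.02359, since the two samples are independent.
At 95% confidence z* = 1.960; margin = 1.960 × 0.02359 = 0.04624.
The difference is 0.7120 − 0.1920 = 0.5200, so the interval is 0.5200 ± 0.04624 = (0.474, 0.566).

(0.474, 0.566)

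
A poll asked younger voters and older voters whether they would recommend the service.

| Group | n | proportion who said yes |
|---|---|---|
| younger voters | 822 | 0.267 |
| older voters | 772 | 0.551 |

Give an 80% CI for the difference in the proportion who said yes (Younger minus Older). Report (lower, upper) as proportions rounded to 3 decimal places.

(-0.314, -0.254)

Each SE is √(p̂(1−p̂)/n): √(0.2670·0.7330/822) = 0.01543 and √(0.5510·0.4490/772) = 0.01790.
SE(p̂₁ − p̂₂) = √(SE₁² + SE₂²) = √(0.0002380849 + 0.00032041) = 0.02363, since the two samples are independent.
At 80% confidence z* = 1.282; margin = 1.282 × 0.02363 = 0.03029.
The difference is 0.2670 − 0.5510 = -0.2840, so the interval is -0.2840 ± 0.03029 = (-0.314, -0.254).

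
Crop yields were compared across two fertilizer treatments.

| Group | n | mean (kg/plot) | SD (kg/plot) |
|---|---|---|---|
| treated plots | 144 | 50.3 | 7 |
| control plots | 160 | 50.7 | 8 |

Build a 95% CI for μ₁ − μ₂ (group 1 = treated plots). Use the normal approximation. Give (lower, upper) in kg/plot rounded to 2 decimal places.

(-2.09, 1.29)

SE₁ = s₁/√n₁ = 7/√144 = 0.5833; SE₂ = 8/√160 = 0.6325.
Independent samples, unequal variances: SE_diff = √(SE₁² + SE₂²) = √(0.34023889 + 0.40005625) = 0.8604.
z* = 1.960, so margin of error = 1.960 × 0.8604 = 1.6864.
Difference in means = 50.3 − 50.7 = -0.4000.
-0.4000 ± 1.6864 → (-2.09, 1.29).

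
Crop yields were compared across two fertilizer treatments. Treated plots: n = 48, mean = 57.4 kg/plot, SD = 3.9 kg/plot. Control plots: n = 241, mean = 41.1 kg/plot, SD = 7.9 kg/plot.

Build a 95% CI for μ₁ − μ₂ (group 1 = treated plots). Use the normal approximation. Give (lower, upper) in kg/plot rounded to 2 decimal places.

(14.81, 17.79)

SE₁ = s₁/√n₁ = 3.9/√48 = 0.5629; SE₂ = 7.9/√241 = 0.5089.
Independent samples, unequal variances: SE_diff = √(SE₁² + SE₂²) = √(0.31685641 + 0.25897921) = 0.7588.
z* = 1.960, so margin of error = 1.960 × 0.7588 = 1.4872.
Difference in means = 57.4 − 41.1 = 16.3000.
16.3000 ± 1.4872 → (14.81, 17.79).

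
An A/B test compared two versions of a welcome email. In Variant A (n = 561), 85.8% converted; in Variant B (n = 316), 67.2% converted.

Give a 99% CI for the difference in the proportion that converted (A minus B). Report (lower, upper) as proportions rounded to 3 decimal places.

Each SE is √(p̂(1−p̂)/n): √(0.8580·0.1420/561) = 0.01474 and √(0.6720·0.3280/316) = 0.02641.
SE(p̂₁ − p̂₂) = √(SE₁² + SE₂²) = √(0.0002172676 + 0.0006974881) = 0.03024, since the two samples are independent.
At 99% confidence z* = 2.576; margin = 2.576 × 0.03024 = 0.07790.
The difference is 0.8580 − 0.6720 = 0.1860, so the interval is 0.1860 ± 0.07790 = (0.108, 0.264).

(0.108, 0.264)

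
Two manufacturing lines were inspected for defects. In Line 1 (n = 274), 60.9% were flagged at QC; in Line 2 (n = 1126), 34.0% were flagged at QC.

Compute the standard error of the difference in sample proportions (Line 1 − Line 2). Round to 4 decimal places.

0.0327

The two standard errors are √(0.6090×0.3910/274) = 0.02948 and √(0.3400×0.6600/1126) = 0.01412.
Because the samples are independent, SE_diff = √(0.02948² + 0.01412²) = 0.03269.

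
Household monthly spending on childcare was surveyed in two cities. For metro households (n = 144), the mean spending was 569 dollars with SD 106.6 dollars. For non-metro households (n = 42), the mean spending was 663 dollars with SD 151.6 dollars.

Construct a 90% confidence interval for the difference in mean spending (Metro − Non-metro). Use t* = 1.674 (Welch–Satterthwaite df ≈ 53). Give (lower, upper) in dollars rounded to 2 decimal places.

Standard errors of each mean: 106.6/√144 = 8.8833 and 151.6/√42 = 23.3924.
SE(x̄₁ − x̄₂) = √(8.8833² + 23.3924²) = 25.0223 for independent samples with unequal variances.
With t* = 1.674, the margin is 1.674 × 25.0223 = 41.8873.
x̄₁ − x̄₂ = 569 − 663 = -94.0000; the interval is -94.0000 ± 41.8873 = (-135.89, -52.11).

(-135.89, -52.11)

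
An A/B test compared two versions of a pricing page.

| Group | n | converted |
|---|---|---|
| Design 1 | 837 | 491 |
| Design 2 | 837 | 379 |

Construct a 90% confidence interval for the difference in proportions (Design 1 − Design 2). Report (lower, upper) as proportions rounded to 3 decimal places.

p̂₁ = 491/837 = 0.5866 and p̂₂ = 379/837 = 0.4528.
SE₁ = √(p̂₁(1−p̂₁)/n₁) = √(0.5866·0.4134/837) = 0.01702; SE₂ = √(0.4528·0.5472/837) = 0.01721.
Independent samples: SE of the difference = √(SE₁² + SE₂²) = √(0.0002896804 + 0.0002961841) = 0.02420.
z* for 90% confidence is 1.645, so the margin of error is 1.645 × 0.02420 = 0.03981.
Point estimate p̂₁ − p̂₂ = 0.5866 − 0.4528 = 0.1338.
0.1338 ± 0.03981 → (0.094, 0.174).

(0.094, 0.174)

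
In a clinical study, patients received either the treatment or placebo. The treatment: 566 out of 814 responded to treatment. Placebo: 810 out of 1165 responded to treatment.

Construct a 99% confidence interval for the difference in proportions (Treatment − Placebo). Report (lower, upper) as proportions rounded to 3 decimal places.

(-0.054, 0.054)

Sample proportions: 566/814 = 0.6953, 810/1165 = 0.6953.
Each SE is √(p̂(1−p̂)/n): √(0.6953·0.3047/814) = 0.01613 and √(0.6953·0.3047/1165) = 0.01349.
SE(p̂₁ − p̂₂) = √(SE₁² + SE₂²) = √(0.0002601769 + 0.0001819801) = 0.02103, since the two samples are independent.
At 99% confidence z* = 2.576; margin = 2.576 × 0.02103 = 0.05417.
The difference is 0.6953 − 0.6953 = 0.0000, so the interval is 0.0000 ± 0.05417 = (-0.054, 0.054).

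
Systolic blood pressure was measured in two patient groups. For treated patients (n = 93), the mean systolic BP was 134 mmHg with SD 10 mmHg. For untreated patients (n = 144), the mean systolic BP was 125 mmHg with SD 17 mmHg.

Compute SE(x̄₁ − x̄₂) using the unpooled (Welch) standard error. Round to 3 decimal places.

1.756

Standard errors of each mean: 10/√93 = 1.0370 and 17/√144 = 1.4167.
SE(x̄₁ − x̄₂) = √(1.0370² + 1.4167²) = 1.7557 for independent samples with unequal variances.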